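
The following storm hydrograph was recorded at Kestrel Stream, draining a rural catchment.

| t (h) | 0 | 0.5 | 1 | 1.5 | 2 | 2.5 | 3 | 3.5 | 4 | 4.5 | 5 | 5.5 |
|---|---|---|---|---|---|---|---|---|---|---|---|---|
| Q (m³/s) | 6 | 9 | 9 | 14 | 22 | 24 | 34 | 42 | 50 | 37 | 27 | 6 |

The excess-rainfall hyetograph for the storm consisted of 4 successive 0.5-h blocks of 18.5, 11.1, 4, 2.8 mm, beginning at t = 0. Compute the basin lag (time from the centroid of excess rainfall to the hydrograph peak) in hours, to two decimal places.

t_L ≈ 3.37 h

Centroid of excess rainfall: t_c = Σ P_i·t̄_i / ΣP_i = 0.6277 h (block centres at 0.25, 0.75, 1.25, 1.75 h).
Hydrograph peak occurs at t = 4 h, so basin lag t_L = 4 − 0.6277 = 3.37 h.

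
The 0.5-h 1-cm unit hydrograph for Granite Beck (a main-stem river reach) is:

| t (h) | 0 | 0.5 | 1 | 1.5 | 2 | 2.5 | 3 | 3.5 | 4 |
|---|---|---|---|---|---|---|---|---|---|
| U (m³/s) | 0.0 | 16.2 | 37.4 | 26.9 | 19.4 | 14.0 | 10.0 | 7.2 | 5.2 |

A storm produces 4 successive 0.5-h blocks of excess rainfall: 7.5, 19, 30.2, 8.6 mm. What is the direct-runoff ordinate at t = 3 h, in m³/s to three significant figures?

Q ≈ 116 m³/s

By discrete convolution, Q_j = Σ (P_i / 10 mm) · U_{j−i}.
At t = 3 h (j=6): Q = (7.5/10)·10.0 + (19/10)·14.0 + (30.2/10)·19.4 + (8.6/10)·26.9 = 116 m³/s.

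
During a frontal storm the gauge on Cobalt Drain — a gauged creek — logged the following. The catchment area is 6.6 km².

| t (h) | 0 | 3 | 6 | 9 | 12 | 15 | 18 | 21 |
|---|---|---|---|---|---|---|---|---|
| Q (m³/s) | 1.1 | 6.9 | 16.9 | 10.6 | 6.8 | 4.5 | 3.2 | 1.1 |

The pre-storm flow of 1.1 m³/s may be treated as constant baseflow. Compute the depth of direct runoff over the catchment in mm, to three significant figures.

d ≈ 69.2 mm

Direct runoff: 0.0, 5.8, 15.8, 9.5, 5.7, 3.4, 2.1, 0.0 m³/s; ΣQ_DR = 42.30 m³/s.
V = ΣQ_DR · Δt = 42.30 × 10800 s = 4.568 × 10^5 m³.
Over A = 6.6 km², depth = V / A = 69.2 mm.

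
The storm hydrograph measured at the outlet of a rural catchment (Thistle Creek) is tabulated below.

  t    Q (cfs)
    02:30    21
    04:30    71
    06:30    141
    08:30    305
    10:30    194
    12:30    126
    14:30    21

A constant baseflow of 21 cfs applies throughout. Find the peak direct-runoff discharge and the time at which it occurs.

Subtracting baseflow gives direct-runoff ordinates: 0.0, 50.0, 120.0, 284.0, 173.0, 105.0, 0.0 cfs.
The maximum is 284.0 cfs, occurring at the reading for t = 08:30.

Q_p = 284.0 cfs at t = 08:30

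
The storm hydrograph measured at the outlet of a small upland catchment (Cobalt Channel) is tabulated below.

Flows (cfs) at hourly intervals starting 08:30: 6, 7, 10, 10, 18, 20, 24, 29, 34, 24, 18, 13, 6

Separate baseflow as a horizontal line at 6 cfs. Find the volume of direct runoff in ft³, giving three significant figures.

V ≈ 5.08 × 10^5 ft³

Direct-runoff ordinates (Q − Q_b): 0.0, 1.0, 4.0, 4.0, 12.0, 14.0, 18.0, 23.0, 28.0, 18.0, 12.0, 7.0, 0.0 cfs.
ΣQ_DR = 141.0 cfs.
With Δt = 1 h = 3600 s, V = ΣQ_DR · Δt = 141.0 × 3600 = 5.08 × 10^5 ft³.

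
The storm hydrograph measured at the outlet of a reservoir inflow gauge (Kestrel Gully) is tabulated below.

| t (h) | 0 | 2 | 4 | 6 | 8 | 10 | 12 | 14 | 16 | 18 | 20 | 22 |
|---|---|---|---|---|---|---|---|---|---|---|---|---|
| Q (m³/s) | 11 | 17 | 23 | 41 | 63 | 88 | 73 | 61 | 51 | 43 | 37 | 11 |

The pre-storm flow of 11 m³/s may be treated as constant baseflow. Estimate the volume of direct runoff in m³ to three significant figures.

Direct-runoff ordinates (Q − Q_b): 0.0, 6.0, 12.0, 30.0, 52.0, 77.0, 62.0, 50.0, 40.0, 32.0, 26.0, 0.0 m³/s.
ΣQ_DR = 387.0 m³/s.
With Δt = 2 h = 7200 s, V = ΣQ_DR · Δt = 387.0 × 7200 = 2.79 × 10^6 m³.

V ≈ 2.79 × 10^6 m³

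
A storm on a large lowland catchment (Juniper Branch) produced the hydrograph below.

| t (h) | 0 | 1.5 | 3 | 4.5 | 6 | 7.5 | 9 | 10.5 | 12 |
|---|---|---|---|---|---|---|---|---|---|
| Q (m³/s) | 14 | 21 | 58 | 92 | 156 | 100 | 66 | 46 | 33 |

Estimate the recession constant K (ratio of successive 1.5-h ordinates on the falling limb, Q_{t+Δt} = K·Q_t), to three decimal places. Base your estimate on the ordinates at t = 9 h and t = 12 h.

Using the recession-limb readings at t = 9 h and t = 12 h: Q falls from 66 to 33 m³/s over 2 intervals.
K = (Q₂/Q₁)^(1/2) = (33/66)^(1/2) = 0.707.

K ≈ 0.707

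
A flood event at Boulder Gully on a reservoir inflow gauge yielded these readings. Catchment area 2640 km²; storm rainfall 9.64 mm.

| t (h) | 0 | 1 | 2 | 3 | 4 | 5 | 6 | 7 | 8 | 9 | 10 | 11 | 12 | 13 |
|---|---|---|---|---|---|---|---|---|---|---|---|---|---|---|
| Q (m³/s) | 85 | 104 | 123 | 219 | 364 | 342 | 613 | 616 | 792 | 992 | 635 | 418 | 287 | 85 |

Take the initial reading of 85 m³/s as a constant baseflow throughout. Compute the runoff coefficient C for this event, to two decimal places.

ΣQ_DR = 4485 m³/s; V = ΣQ_DR·Δt = 1.615 × 10^7 m³.
Runoff depth d = V / A = 6.116 mm.
C = d / P = 6.116 / 9.64 = 0.63.

C ≈ 0.63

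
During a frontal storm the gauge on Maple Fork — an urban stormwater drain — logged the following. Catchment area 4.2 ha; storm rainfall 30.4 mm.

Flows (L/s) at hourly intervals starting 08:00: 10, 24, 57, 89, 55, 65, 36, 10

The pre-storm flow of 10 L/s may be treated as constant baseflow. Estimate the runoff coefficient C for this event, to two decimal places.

ΣQ_DR = 266.0 L/s; V = ΣQ_DR·Δt = 9.576 × 10^5 L.
Runoff depth d = V / A = 22.80 mm.
C = d / P = 22.80 / 30.4 = 0.75.

C ≈ 0.75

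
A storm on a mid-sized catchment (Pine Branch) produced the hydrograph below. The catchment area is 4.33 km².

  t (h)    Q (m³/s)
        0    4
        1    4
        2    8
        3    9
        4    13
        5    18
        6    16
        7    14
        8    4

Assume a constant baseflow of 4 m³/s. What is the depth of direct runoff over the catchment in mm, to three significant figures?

Direct runoff: 0.0, 0.0, 4.0, 5.0, 9.0, 14.0, 12.0, 10.0, 0.0 m³/s; ΣQ_DR = 54.00 m³/s.
V = ΣQ_DR · Δt = 54.00 × 3600 s = 1.944 × 10^5 m³.
Over A = 4.33 km², depth = V / A = 44.9 mm.

d ≈ 44.9 mm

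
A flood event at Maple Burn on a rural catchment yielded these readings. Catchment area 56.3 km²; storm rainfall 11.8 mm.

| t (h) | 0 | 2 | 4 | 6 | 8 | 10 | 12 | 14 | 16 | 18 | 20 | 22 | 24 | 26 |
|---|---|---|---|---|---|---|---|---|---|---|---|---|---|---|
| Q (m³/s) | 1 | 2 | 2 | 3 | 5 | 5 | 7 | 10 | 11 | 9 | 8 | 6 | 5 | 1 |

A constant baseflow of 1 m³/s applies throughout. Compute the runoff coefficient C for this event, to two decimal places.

ΣQ_DR = 61.00 m³/s; V = ΣQ_DR·Δt = 4.392 × 10^5 m³.
Runoff depth d = V / A = 7.801 mm.
C = d / P = 7.801 / 11.8 = 0.66.

C ≈ 0.66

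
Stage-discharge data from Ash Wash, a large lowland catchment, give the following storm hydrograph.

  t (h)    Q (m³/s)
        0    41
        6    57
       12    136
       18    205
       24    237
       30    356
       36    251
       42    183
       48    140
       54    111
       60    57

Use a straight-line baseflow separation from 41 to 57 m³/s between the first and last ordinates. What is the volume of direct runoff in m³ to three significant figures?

V ≈ 2.67 × 10^7 m³

Direct-runoff ordinates (Q − Q_b): 0.00, 14.40, 91.80, 159.20, 189.60, 307.00, 200.40, 130.80, 86.20, 55.60, 0.00 m³/s.
ΣQ_DR = 1235 m³/s.
With Δt = 6 h = 21600 s, V = ΣQ_DR · Δt = 1235 × 21600 = 2.67 × 10^7 m³.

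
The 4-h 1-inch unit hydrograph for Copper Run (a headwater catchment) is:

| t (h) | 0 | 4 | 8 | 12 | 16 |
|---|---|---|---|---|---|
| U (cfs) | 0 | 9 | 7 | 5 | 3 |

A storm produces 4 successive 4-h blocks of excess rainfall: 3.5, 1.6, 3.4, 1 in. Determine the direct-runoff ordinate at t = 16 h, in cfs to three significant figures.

By discrete convolution, Q_j = Σ (P_i / 1 in) · U_{j−i}.
At t = 16 h (j=4): Q = (3.5/1)·3 + (1.6/1)·5 + (3.4/1)·7 + (1/1)·9 = 51.3 cfs.

Q ≈ 51.3 cfs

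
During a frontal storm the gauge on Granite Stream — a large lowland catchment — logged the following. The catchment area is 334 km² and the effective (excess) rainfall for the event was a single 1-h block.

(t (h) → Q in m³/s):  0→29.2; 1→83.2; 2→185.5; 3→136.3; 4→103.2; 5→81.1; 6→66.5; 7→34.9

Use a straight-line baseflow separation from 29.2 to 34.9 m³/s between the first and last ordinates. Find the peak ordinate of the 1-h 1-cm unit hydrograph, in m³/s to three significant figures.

U_p ≈ 310 m³/s

Direct runoff: 0.00, 53.19, 154.67, 104.66, 70.74, 47.83, 32.41, 0.00 m³/s; ΣQ_DR = 463.5 m³/s, peak = 154.67 m³/s.
Runoff depth d = ΣQ_DR·Δt / A = 463.5 × 3600 / (334 km²) = 4.996 mm.
The 1-cm UH is the DRH scaled by (10 mm)/d, so U_p = 154.67 × 10/4.996 = 310 m³/s.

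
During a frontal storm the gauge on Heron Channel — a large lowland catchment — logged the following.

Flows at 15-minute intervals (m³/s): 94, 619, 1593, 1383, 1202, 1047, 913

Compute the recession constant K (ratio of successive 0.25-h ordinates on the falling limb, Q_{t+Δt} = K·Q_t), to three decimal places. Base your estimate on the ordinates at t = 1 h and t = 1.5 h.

K ≈ 0.872

Using the recession-limb readings at t = 1 h and t = 1.5 h: Q falls from 1202 to 913 m³/s over 2 intervals.
K = (Q₂/Q₁)^(1/2) = (913/1202)^(1/2) = 0.872.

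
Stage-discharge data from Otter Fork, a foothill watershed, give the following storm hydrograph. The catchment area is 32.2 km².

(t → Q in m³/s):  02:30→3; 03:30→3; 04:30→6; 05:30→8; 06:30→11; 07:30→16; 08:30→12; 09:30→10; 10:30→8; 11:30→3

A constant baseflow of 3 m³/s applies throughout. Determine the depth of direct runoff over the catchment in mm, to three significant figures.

Direct runoff: 0.0, 0.0, 3.0, 5.0, 8.0, 13.0, 9.0, 7.0, 5.0, 0.0 m³/s; ΣQ_DR = 50.00 m³/s.
V = ΣQ_DR · Δt = 50.00 × 3600 s = 1.800 × 10^5 m³.
Over A = 32.2 km², depth = V / A = 5.59 mm.

d ≈ 5.59 mm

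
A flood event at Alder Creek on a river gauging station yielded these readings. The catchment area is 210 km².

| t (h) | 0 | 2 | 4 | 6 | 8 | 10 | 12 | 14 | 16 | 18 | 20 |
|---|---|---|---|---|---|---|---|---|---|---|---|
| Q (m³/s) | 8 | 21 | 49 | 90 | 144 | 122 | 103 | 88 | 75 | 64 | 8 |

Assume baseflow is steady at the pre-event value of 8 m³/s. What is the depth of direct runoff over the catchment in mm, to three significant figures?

d ≈ 23.5 mm

Direct runoff: 0.0, 13.0, 41.0, 82.0, 136.0, 114.0, 95.0, 80.0, 67.0, 56.0, 0.0 m³/s; ΣQ_DR = 684.0 m³/s.
V = ΣQ_DR · Δt = 684.0 × 7200 s = 4.925 × 10^6 m³.
Over A = 210 km², depth = V / A = 23.5 mm.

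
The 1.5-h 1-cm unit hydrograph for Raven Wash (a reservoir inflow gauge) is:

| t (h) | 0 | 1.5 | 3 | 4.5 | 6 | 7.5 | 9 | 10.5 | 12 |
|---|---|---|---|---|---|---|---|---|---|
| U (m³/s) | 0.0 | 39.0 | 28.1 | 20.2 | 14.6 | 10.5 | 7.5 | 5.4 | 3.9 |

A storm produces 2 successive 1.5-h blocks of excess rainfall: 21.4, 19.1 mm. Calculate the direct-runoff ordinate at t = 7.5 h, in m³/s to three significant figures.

Q ≈ 50.4 m³/s

By discrete convolution, Q_j = Σ (P_i / 10 mm) · U_{j−i}.
At t = 7.5 h (j=5): Q = (21.4/10)·10.5 + (19.1/10)·14.6 = 50.4 m³/s.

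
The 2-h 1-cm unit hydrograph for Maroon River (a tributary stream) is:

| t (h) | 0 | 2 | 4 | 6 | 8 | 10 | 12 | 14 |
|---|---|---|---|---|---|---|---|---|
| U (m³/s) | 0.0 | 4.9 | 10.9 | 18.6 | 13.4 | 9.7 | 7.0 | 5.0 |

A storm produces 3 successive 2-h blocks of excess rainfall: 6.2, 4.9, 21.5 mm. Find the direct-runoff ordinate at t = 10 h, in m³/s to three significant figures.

By discrete convolution, Q_j = Σ (P_i / 10 mm) · U_{j−i}.
At t = 10 h (j=5): Q = (6.2/10)·9.7 + (4.9/10)·13.4 + (21.5/10)·18.6 = 52.6 m³/s.

Q ≈ 52.6 m³/s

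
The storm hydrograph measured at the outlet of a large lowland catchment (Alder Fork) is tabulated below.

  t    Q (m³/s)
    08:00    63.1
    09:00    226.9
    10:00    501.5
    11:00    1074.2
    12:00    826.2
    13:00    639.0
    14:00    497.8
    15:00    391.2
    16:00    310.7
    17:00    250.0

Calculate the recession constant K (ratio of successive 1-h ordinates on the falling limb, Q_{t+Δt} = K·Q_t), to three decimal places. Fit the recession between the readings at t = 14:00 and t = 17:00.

Using the recession-limb readings at t = 14:00 and t = 17:00: Q falls from 497.8 to 250.0 m³/s over 3 intervals.
K = (Q₂/Q₁)^(1/3) = (250.0/497.8)^(1/3) = 0.795.

K ≈ 0.795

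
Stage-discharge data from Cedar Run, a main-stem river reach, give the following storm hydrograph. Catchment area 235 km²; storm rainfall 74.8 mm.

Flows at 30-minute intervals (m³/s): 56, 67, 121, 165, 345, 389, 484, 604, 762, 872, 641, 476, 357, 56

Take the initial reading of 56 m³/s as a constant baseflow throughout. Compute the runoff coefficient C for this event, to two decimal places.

ΣQ_DR = 4611 m³/s; V = ΣQ_DR·Δt = 8.300 × 10^6 m³.
Runoff depth d = V / A = 35.32 mm.
C = d / P = 35.32 / 74.8 = 0.47.

C ≈ 0.47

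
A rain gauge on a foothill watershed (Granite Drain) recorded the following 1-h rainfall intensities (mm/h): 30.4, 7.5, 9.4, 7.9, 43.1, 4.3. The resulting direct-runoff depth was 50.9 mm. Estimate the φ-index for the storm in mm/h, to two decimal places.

Only the 2 blocks with intensity above φ contribute runoff: 30.4, 43.1 mm/h.
Σ(I−φ)·Δt = d  ⇒  (30.4+43.1 − 2φ)·1 = 50.9
φ = (73.50 − 50.9/1) / 2 = 11.30 mm/h.

φ ≈ 11.30 mm/h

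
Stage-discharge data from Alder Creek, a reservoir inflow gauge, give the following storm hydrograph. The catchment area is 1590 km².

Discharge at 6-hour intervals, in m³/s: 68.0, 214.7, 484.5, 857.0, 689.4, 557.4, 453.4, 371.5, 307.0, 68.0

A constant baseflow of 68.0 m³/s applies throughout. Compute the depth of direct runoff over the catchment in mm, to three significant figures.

Direct runoff: 0.0, 146.7, 416.5, 789.0, 621.4, 489.4, 385.4, 303.5, 239.0, 0.0 m³/s; ΣQ_DR = 3391 m³/s.
V = ΣQ_DR · Δt = 3391 × 21600 s = 7.324 × 10^7 m³.
Over A = 1590 km², depth = V / A = 46.1 mm.

d ≈ 46.1 mm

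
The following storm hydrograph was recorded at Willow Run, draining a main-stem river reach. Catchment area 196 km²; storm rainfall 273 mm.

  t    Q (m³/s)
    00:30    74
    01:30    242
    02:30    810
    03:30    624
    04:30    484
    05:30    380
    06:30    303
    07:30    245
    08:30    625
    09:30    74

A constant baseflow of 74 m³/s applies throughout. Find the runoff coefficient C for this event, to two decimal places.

C ≈ 0.21

ΣQ_DR = 3121 m³/s; V = ΣQ_DR·Δt = 1.124 × 10^7 m³.
Runoff depth d = V / A = 57.32 mm.
C = d / P = 57.32 / 273 = 0.21.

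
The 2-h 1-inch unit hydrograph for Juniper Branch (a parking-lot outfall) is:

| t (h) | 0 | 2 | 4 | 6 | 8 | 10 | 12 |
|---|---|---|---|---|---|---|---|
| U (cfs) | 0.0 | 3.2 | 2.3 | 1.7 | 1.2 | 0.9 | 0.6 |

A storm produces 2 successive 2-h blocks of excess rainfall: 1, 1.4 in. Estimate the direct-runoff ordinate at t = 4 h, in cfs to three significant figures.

By discrete convolution, Q_j = Σ (P_i / 1 in) · U_{j−i}.
At t = 4 h (j=2): Q = (1/1)·2.3 + (1.4/1)·3.2 = 6.78 cfs.

Q ≈ 6.78 cfs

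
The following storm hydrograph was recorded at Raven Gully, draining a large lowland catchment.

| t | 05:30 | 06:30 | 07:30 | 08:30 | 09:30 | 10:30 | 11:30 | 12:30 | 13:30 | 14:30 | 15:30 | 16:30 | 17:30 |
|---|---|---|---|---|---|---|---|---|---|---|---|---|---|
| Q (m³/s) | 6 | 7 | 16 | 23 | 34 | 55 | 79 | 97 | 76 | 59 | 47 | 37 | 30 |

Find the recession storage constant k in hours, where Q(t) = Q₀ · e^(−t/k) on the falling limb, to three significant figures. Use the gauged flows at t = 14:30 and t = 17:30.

On the falling limb, Q drops from 59 to 30 m³/s between t = 14:30 and t = 17:30 (Δt = 3 h).
k = −Δt / ln(Q₂/Q₁) = −3 / ln(30/59) = 4.44 h.

k ≈ 4.44 h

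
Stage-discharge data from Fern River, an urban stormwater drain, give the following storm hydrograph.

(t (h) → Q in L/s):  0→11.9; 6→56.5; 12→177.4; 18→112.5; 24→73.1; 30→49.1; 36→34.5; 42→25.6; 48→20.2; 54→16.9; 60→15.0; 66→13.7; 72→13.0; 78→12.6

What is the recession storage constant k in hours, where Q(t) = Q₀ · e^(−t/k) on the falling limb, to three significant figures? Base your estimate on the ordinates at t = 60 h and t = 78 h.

k ≈ 103 h

On the falling limb, Q drops from 15.0 to 12.6 L/s between t = 60 h and t = 78 h (Δt = 18 h).
k = −Δt / ln(Q₂/Q₁) = −18 / ln(12.6/15.0) = 103 h.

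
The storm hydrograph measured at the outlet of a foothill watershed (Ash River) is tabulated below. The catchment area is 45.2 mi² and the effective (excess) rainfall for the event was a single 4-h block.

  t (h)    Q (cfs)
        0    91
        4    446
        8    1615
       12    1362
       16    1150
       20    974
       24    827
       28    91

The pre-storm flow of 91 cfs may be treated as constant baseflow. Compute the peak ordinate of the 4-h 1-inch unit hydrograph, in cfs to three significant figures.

Direct runoff: 0.0, 355.0, 1524.0, 1271.0, 1059.0, 883.0, 736.0, 0.0 cfs; ΣQ_DR = 5828 cfs, peak = 1524.0 cfs.
Runoff depth d = ΣQ_DR·Δt / A = 5828 × 14400 / (45.2 mi²) = 0.7992 in.
The 1-inch UH is the DRH scaled by (1 in)/d, so U_p = 1524.0 × 1/0.7992 = 1910 cfs.

U_p ≈ 1910 cfs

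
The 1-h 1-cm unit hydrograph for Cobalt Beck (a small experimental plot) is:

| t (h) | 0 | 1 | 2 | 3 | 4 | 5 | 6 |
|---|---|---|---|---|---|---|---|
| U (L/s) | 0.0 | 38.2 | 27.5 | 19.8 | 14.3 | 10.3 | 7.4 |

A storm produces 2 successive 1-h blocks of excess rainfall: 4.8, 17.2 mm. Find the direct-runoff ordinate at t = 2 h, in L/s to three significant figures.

By discrete convolution, Q_j = Σ (P_i / 10 mm) · U_{j−i}.
At t = 2 h (j=2): Q = (4.8/10)·27.5 + (17.2/10)·38.2 = 78.9 L/s.

Q ≈ 78.9 L/s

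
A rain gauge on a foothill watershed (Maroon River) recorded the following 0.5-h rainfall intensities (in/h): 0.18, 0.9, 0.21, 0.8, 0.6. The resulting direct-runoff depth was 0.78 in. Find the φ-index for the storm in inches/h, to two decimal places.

φ ≈ 0.25 in/h

Only the 3 blocks with intensity above φ contribute runoff: 0.9, 0.8, 0.6 in/h.
Σ(I−φ)·Δt = d  ⇒  (0.9+0.8+0.6 − 3φ)·0.5 = 0.78
φ = (2.300 − 0.78/0.5) / 3 = 0.25 in/h.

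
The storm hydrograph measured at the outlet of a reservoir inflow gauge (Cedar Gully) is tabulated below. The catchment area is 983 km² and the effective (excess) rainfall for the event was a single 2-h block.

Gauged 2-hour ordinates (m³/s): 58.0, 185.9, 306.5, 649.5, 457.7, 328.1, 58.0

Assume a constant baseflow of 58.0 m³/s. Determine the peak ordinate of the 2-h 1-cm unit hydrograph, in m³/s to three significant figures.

Direct runoff: 0.0, 127.9, 248.5, 591.5, 399.7, 270.1, 0.0 m³/s; ΣQ_DR = 1638 m³/s, peak = 591.5 m³/s.
Runoff depth d = ΣQ_DR·Δt / A = 1638 × 7200 / (983 km²) = 12.00 mm.
The 1-cm UH is the DRH scaled by (10 mm)/d, so U_p = 591.5 × 10/12.00 = 493 m³/s.

U_p ≈ 493 m³/s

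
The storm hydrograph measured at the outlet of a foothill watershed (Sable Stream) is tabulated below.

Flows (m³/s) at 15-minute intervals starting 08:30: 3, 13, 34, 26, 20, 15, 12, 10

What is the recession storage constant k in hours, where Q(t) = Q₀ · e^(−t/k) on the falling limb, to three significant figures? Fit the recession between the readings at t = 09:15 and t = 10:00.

On the falling limb, Q drops from 26 to 12 m³/s between t = 09:15 and t = 10:00 (Δt = 0.75 h).
k = −Δt / ln(Q₂/Q₁) = −0.75 / ln(12/26) = 0.970 h.

k ≈ 0.970 h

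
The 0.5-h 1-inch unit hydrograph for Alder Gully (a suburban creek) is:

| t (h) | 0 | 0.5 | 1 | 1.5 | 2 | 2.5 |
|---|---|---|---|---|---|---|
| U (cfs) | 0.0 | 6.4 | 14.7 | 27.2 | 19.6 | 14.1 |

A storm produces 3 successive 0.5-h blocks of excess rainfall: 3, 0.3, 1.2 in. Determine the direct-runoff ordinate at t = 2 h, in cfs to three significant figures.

By discrete convolution, Q_j = Σ (P_i / 1 in) · U_{j−i}.
At t = 2 h (j=4): Q = (3/1)·19.6 + (0.3/1)·27.2 + (1.2/1)·14.7 = 84.6 cfs.

Q ≈ 84.6 cfs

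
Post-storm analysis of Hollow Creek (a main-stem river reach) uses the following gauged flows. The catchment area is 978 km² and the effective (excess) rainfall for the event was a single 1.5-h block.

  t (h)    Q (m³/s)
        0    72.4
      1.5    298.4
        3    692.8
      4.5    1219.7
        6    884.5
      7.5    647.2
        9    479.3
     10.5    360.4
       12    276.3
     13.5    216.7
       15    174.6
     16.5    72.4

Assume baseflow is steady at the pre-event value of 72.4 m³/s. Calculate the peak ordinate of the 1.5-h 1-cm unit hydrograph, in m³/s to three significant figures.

Direct runoff: 0.0, 226.0, 620.4, 1147.3, 812.1, 574.8, 406.9, 288.0, 203.9, 144.3, 102.2, 0.0 m³/s; ΣQ_DR = 4526 m³/s, peak = 1147.3 m³/s.
Runoff depth d = ΣQ_DR·Δt / A = 4526 × 5400 / (978 km²) = 24.99 mm.
The 1-cm UH is the DRH scaled by (10 mm)/d, so U_p = 1147.3 × 10/24.99 = 459 m³/s.

U_p ≈ 459 m³/s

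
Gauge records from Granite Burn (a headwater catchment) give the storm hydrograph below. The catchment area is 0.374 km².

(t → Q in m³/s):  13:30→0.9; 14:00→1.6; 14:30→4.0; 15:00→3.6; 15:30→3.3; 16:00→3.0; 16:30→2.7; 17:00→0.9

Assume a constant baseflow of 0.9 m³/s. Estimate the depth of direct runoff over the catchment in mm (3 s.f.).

Direct runoff: 0.0, 0.7, 3.1, 2.7, 2.4, 2.1, 1.8, 0.0 m³/s; ΣQ_DR = 12.80 m³/s.
V = ΣQ_DR · Δt = 12.80 × 1800 s = 23040 m³.
Over A = 0.374 km², depth = V / A = 61.6 mm.

d ≈ 61.6 mm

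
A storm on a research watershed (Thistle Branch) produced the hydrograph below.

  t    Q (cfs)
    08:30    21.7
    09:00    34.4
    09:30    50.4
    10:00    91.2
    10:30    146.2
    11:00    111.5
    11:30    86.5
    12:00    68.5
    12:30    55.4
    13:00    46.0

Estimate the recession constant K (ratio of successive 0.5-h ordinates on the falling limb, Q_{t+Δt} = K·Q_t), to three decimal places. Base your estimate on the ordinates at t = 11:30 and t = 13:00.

Using the recession-limb readings at t = 11:30 and t = 13:00: Q falls from 86.5 to 46.0 cfs over 3 intervals.
K = (Q₂/Q₁)^(1/3) = (46.0/86.5)^(1/3) = 0.810.

K ≈ 0.810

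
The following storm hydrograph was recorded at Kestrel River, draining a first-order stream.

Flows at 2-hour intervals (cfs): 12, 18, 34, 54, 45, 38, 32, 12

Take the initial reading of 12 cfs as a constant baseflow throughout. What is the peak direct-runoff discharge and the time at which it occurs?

Q_p = 42.0 cfs at t = 6 h

Subtracting baseflow gives direct-runoff ordinates: 0.0, 6.0, 22.0, 42.0, 33.0, 26.0, 20.0, 0.0 cfs.
The maximum is 42.0 cfs, occurring at the reading for t = 6 h.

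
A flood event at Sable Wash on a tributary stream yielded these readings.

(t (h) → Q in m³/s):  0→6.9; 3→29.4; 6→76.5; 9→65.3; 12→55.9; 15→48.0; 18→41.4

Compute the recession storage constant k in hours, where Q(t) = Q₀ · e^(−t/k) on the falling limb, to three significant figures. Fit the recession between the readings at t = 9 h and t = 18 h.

On the falling limb, Q drops from 65.3 to 41.4 m³/s between t = 9 h and t = 18 h (Δt = 9 h).
k = −Δt / ln(Q₂/Q₁) = −9 / ln(41.4/65.3) = 19.7 h.

k ≈ 19.7 h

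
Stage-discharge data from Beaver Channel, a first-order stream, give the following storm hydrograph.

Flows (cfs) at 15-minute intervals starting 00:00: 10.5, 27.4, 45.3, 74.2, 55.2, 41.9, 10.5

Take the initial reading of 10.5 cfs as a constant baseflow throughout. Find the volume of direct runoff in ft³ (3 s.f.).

V ≈ 1.72 × 10^5 ft³

Direct-runoff ordinates (Q − Q_b): 0.0, 16.9, 34.8, 63.7, 44.7, 31.4, 0.0 cfs.
ΣQ_DR = 191.5 cfs.
With Δt = 0.25 h = 900 s, V = ΣQ_DR · Δt = 191.5 × 900 = 1.72 × 10^5 ft³.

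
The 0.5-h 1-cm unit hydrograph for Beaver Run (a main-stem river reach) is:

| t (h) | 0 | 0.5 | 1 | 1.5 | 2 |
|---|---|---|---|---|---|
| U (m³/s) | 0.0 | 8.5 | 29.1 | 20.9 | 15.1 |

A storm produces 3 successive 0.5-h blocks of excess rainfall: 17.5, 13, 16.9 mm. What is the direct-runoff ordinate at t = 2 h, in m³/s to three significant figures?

By discrete convolution, Q_j = Σ (P_i / 10 mm) · U_{j−i}.
At t = 2 h (j=4): Q = (17.5/10)·15.1 + (13/10)·20.9 + (16.9/10)·29.1 = 103 m³/s.

Q ≈ 103 m³/s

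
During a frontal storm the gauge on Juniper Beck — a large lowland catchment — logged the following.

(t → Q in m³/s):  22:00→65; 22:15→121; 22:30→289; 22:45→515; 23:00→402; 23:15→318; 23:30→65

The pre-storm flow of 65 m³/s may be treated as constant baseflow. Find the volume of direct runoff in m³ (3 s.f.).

Direct-runoff ordinates (Q − Q_b): 0.0, 56.0, 224.0, 450.0, 337.0, 253.0, 0.0 m³/s.
ΣQ_DR = 1320 m³/s.
With Δt = 0.25 h = 900 s, V = ΣQ_DR · Δt = 1320 × 900 = 1.19 × 10^6 m³.

V ≈ 1.19 × 10^6 m³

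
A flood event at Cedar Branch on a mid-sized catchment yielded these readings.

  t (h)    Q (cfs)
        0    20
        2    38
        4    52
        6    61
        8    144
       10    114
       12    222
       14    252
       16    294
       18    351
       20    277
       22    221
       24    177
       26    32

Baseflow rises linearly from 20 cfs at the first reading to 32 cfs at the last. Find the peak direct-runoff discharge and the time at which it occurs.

Q_p = 322.69 cfs at t = 18 h

Subtracting baseflow gives direct-runoff ordinates: 0.00, 17.08, 30.15, 38.23, 120.31, 89.38, 196.46, 225.54, 266.62, 322.69, 247.77, 190.85, 145.92, 0.00 cfs.
The maximum is 322.69 cfs, occurring at the reading for t = 18 h.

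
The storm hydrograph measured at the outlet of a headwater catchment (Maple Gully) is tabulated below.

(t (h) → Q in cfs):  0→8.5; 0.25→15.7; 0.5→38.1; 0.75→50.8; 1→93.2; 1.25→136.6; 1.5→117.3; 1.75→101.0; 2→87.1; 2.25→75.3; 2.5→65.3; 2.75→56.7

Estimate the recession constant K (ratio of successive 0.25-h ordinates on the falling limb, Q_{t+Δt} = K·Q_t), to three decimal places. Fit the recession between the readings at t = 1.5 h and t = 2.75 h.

K ≈ 0.865

Using the recession-limb readings at t = 1.5 h and t = 2.75 h: Q falls from 117.3 to 56.7 cfs over 5 intervals.
K = (Q₂/Q₁)^(1/5) = (56.7/117.3)^(1/5) = 0.865.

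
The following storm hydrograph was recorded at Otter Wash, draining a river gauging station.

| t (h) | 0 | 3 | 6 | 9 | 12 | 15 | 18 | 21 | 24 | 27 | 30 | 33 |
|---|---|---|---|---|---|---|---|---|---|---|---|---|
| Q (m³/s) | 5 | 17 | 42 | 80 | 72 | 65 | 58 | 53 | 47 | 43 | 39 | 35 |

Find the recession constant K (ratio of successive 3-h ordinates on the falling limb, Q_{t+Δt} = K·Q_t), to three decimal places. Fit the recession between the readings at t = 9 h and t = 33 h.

K ≈ 0.902

Using the recession-limb readings at t = 9 h and t = 33 h: Q falls from 80 to 35 m³/s over 8 intervals.
K = (Q₂/Q₁)^(1/8) = (35/80)^(1/8) = 0.902.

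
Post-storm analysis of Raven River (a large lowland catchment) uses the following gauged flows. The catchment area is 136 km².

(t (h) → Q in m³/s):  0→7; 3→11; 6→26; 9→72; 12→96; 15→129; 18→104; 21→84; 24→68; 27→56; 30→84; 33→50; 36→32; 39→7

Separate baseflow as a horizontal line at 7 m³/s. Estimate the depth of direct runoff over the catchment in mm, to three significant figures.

d ≈ 57.8 mm

Direct runoff: 0.0, 4.0, 19.0, 65.0, 89.0, 122.0, 97.0, 77.0, 61.0, 49.0, 77.0, 43.0, 25.0, 0.0 m³/s; ΣQ_DR = 728.0 m³/s.
V = ΣQ_DR · Δt = 728.0 × 10800 s = 7.862 × 10^6 m³.
Over A = 136 km², depth = V / A = 57.8 mm.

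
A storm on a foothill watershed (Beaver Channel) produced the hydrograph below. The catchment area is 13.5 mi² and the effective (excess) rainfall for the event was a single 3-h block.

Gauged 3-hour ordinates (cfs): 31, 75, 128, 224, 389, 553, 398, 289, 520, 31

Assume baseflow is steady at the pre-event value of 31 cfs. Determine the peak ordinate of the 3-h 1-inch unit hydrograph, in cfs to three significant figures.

Direct runoff: 0.0, 44.0, 97.0, 193.0, 358.0, 522.0, 367.0, 258.0, 489.0, 0.0 cfs; ΣQ_DR = 2328 cfs, peak = 522.0 cfs.
Runoff depth d = ΣQ_DR·Δt / A = 2328 × 10800 / (13.5 mi²) = 0.8017 in.
The 1-inch UH is the DRH scaled by (1 in)/d, so U_p = 522.0 × 1/0.8017 = 651 cfs.

U_p ≈ 651 cfs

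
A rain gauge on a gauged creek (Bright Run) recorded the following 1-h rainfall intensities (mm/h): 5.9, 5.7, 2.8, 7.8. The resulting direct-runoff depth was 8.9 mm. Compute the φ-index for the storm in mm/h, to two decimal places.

Only the 3 blocks with intensity above φ contribute runoff: 5.9, 5.7, 7.8 mm/h.
Σ(I−φ)·Δt = d  ⇒  (5.9+5.7+7.8 − 3φ)·1 = 8.9
φ = (19.40 − 8.9/1) / 3 = 3.50 mm/h.

φ ≈ 3.50 mm/h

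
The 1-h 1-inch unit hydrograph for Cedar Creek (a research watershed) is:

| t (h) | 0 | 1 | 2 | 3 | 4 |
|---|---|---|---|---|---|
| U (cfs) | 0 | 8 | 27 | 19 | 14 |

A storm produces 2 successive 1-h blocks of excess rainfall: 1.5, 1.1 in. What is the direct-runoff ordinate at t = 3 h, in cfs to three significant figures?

By discrete convolution, Q_j = Σ (P_i / 1 in) · U_{j−i}.
At t = 3 h (j=3): Q = (1.5/1)·19 + (1.1/1)·27 = 58.2 cfs.

Q ≈ 58.2 cfs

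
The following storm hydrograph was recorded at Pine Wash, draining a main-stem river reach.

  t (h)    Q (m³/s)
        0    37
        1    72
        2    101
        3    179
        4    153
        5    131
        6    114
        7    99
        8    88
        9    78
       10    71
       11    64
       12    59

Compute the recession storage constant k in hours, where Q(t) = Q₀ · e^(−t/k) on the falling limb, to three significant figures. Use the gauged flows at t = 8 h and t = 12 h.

k ≈ 10.0 h

On the falling limb, Q drops from 88 to 59 m³/s between t = 8 h and t = 12 h (Δt = 4 h).
k = −Δt / ln(Q₂/Q₁) = −4 / ln(59/88) = 10.0 h.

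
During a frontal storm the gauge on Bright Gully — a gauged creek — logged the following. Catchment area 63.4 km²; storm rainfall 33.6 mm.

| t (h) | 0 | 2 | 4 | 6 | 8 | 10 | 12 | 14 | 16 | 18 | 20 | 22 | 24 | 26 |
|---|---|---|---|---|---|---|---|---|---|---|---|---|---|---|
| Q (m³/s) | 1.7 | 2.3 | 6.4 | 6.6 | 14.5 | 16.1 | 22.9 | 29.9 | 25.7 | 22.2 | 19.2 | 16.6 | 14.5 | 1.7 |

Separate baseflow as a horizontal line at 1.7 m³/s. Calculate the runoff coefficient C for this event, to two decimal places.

ΣQ_DR = 176.5 m³/s; V = ΣQ_DR·Δt = 1.271 × 10^6 m³.
Runoff depth d = V / A = 20.04 mm.
C = d / P = 20.04 / 33.6 = 0.60.

C ≈ 0.60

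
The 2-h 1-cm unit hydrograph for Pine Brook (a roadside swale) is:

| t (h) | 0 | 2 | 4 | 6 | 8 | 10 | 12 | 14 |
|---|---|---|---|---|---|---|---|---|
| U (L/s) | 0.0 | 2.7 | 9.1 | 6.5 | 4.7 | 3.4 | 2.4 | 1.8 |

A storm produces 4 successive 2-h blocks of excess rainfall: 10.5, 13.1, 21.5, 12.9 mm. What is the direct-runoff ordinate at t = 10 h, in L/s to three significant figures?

Q ≈ 35.4 L/s

By discrete convolution, Q_j = Σ (P_i / 10 mm) · U_{j−i}.
At t = 10 h (j=5): Q = (10.5/10)·3.4 + (13.1/10)·4.7 + (21.5/10)·6.5 + (12.9/10)·9.1 = 35.4 L/s.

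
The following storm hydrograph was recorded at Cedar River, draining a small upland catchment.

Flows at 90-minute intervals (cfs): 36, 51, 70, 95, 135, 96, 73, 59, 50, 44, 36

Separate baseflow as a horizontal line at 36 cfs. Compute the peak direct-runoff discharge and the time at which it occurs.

Subtracting baseflow gives direct-runoff ordinates: 0.0, 15.0, 34.0, 59.0, 99.0, 60.0, 37.0, 23.0, 14.0, 8.0, 0.0 cfs.
The maximum is 99.0 cfs, occurring at the reading for t = 6 h.

Q_p = 99.0 cfs at t = 6 h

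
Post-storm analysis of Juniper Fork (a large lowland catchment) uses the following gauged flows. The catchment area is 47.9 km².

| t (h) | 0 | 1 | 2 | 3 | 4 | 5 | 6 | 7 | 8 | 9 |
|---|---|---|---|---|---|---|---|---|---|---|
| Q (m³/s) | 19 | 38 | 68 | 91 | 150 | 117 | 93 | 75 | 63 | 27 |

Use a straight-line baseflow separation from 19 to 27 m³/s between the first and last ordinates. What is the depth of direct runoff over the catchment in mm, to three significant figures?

d ≈ 38.4 mm

Direct runoff: 0.00, 18.11, 47.22, 69.33, 127.44, 93.56, 68.67, 49.78, 36.89, 0.00 m³/s; ΣQ_DR = 511.0 m³/s.
V = ΣQ_DR · Δt = 511.0 × 3600 s = 1.840 × 10^6 m³.
Over A = 47.9 km², depth = V / A = 38.4 mm.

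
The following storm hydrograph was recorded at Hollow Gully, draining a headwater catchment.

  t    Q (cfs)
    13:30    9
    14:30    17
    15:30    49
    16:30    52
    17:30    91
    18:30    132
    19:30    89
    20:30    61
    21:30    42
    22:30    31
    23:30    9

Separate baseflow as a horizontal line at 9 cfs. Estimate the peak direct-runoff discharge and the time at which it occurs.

Q_p = 123.0 cfs at t = 18:30

Subtracting baseflow gives direct-runoff ordinates: 0.0, 8.0, 40.0, 43.0, 82.0, 123.0, 80.0, 52.0, 33.0, 22.0, 0.0 cfs.
The maximum is 123.0 cfs, occurring at the reading for t = 18:30.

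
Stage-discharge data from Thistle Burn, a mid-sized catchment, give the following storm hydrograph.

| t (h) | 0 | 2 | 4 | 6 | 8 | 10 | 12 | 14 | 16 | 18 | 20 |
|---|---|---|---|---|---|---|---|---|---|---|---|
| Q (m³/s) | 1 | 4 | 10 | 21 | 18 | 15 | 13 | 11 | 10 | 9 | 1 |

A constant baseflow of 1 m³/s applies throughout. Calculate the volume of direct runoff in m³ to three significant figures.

Direct-runoff ordinates (Q − Q_b): 0.0, 3.0, 9.0, 20.0, 17.0, 14.0, 12.0, 10.0, 9.0, 8.0, 0.0 m³/s.
ΣQ_DR = 102.0 m³/s.
With Δt = 2 h = 7200 s, V = ΣQ_DR · Δt = 102.0 × 7200 = 7.34 × 10^5 m³.

V ≈ 7.34 × 10^5 m³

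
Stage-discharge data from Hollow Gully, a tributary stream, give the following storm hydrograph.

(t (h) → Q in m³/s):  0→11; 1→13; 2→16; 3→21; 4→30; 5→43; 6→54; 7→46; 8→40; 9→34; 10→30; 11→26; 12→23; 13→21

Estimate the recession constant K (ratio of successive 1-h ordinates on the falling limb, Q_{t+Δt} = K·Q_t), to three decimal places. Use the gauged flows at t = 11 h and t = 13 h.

Using the recession-limb readings at t = 11 h and t = 13 h: Q falls from 26 to 21 m³/s over 2 intervals.
K = (Q₂/Q₁)^(1/2) = (21/26)^(1/2) = 0.899.

K ≈ 0.899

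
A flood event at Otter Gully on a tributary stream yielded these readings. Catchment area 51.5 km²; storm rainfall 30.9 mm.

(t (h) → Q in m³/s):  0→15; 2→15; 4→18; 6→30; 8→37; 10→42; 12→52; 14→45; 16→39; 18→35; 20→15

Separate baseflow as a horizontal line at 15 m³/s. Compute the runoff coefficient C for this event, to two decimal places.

C ≈ 0.81

ΣQ_DR = 178.0 m³/s; V = ΣQ_DR·Δt = 1.282 × 10^6 m³.
Runoff depth d = V / A = 24.89 mm.
C = d / P = 24.89 / 30.9 = 0.81.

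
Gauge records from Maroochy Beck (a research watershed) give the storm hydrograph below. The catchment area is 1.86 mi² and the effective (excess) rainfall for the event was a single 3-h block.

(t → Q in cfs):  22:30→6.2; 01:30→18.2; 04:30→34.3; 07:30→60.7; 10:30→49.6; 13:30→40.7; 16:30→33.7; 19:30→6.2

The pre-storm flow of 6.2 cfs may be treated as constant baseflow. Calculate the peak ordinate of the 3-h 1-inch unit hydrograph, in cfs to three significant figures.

Direct runoff: 0.0, 12.0, 28.1, 54.5, 43.4, 34.5, 27.5, 0.0 cfs; ΣQ_DR = 200.0 cfs, peak = 54.5 cfs.
Runoff depth d = ΣQ_DR·Δt / A = 200.0 × 10800 / (1.86 mi²) = 0.4999 in.
The 1-inch UH is the DRH scaled by (1 in)/d, so U_p = 54.5 × 1/0.4999 = 109 cfs.

U_p ≈ 109 cfs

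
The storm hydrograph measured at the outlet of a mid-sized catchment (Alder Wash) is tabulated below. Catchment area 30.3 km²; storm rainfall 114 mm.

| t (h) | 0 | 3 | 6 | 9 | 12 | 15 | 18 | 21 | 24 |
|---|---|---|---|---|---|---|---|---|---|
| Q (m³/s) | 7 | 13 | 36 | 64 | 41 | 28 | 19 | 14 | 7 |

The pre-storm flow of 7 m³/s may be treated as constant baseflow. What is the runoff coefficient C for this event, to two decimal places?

C ≈ 0.52

ΣQ_DR = 166.0 m³/s; V = ΣQ_DR·Δt = 1.793 × 10^6 m³.
Runoff depth d = V / A = 59.17 mm.
C = d / P = 59.17 / 114 = 0.52.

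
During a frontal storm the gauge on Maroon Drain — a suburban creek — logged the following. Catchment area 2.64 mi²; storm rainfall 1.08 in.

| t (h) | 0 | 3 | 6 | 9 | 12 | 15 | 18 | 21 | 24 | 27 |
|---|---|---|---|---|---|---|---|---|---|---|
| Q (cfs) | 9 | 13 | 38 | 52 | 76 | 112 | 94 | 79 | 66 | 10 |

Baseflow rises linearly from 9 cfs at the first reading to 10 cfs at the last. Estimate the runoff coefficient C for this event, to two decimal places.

ΣQ_DR = 454.0 cfs; V = ΣQ_DR·Δt = 4.903 × 10^6 ft³.
Runoff depth d = V / A = 0.7994 in.
C = d / P = 0.7994 / 1.08 = 0.74.

C ≈ 0.74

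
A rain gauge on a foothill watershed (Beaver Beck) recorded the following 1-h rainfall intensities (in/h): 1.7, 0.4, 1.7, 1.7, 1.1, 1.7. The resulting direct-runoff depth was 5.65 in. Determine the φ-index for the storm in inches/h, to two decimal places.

φ ≈ 0.45 in/h

Only the 5 blocks with intensity above φ contribute runoff: 1.7, 1.7, 1.7, 1.1, 1.7 in/h.
Σ(I−φ)·Δt = d  ⇒  (1.7+1.7+1.7+1.1+1.7 − 5φ)·1 = 5.65
φ = (7.900 − 5.65/1) / 5 = 0.45 in/h.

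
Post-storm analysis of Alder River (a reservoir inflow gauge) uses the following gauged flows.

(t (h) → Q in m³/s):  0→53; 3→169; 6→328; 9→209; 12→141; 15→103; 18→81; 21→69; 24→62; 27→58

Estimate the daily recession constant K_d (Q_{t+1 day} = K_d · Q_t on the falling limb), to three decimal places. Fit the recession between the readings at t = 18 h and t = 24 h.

K_d ≈ 0.343

Between t = 18 h and t = 24 h the flow falls from 81 to 62 m³/s over 2×3 h = 6 h.
Per-interval ratio K = (62/81)^(1/2) = 0.8749; K_d = K^(24/3) = 0.343.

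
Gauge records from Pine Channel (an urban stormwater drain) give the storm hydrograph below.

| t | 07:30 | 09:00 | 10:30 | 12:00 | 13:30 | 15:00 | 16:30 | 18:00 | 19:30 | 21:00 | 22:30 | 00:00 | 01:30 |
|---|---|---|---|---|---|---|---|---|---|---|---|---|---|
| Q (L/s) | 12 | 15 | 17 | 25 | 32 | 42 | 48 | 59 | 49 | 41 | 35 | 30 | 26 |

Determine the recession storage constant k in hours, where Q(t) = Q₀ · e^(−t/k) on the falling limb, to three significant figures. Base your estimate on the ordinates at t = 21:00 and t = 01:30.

On the falling limb, Q drops from 41 to 26 L/s between t = 21:00 and t = 01:30 (Δt = 4.5 h).
k = −Δt / ln(Q₂/Q₁) = −4.5 / ln(26/41) = 9.88 h.

k ≈ 9.88 h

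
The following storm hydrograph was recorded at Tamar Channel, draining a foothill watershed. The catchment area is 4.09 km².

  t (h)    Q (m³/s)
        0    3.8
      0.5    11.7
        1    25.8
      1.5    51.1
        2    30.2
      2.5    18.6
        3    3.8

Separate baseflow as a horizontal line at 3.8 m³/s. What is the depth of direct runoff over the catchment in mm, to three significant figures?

Direct runoff: 0.0, 7.9, 22.0, 47.3, 26.4, 14.8, 0.0 m³/s; ΣQ_DR = 118.4 m³/s.
V = ΣQ_DR · Δt = 118.4 × 1800 s = 2.131 × 10^5 m³.
Over A = 4.09 km², depth = V / A = 52.1 mm.

d ≈ 52.1 mm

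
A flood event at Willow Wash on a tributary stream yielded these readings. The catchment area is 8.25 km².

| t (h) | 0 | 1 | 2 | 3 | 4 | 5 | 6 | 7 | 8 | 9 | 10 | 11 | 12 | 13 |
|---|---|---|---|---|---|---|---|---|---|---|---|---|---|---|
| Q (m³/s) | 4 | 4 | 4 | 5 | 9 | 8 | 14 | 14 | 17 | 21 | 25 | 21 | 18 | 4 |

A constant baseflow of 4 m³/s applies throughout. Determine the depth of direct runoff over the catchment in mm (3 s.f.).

Direct runoff: 0.0, 0.0, 0.0, 1.0, 5.0, 4.0, 10.0, 10.0, 13.0, 17.0, 21.0, 17.0, 14.0, 0.0 m³/s; ΣQ_DR = 112.0 m³/s.
V = ΣQ_DR · Δt = 112.0 × 3600 s = 4.032 × 10^5 m³.
Over A = 8.25 km², depth = V / A = 48.9 mm.

d ≈ 48.9 mm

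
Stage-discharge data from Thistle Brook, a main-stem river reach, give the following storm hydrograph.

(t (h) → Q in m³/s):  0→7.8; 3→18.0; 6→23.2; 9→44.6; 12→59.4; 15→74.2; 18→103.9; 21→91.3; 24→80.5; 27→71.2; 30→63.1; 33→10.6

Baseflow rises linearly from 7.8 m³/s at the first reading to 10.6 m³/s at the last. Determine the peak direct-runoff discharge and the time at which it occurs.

Subtracting baseflow gives direct-runoff ordinates: 0.00, 9.95, 14.89, 36.04, 50.58, 65.13, 94.57, 81.72, 70.66, 61.11, 52.75, 0.00 m³/s.
The maximum is 94.57 m³/s, occurring at the reading for t = 18 h.

Q_p = 94.57 m³/s at t = 18 h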